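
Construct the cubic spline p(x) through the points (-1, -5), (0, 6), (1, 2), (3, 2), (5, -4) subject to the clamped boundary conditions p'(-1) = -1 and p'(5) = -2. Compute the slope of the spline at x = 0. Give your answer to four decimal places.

7.0833

Write σ_i for p''(x_i). With h_i = 1, 1, 2, 2 and divided differences Δ_i = 11, -4, 0, -3, the continuity of p' gives the tridiagonal system
  1·σ_0 + 4·σ_1 + 1·σ_2 = 6(Δ_1 - Δ_0) = -90
  1·σ_1 + 6·σ_2 + 2·σ_3 = 6(Δ_2 - Δ_1) = 24
  2·σ_2 + 8·σ_3 + 2·σ_4 = 6(Δ_3 - Δ_2) = -18
Clamped end conditions give two more equations: 2h_0·σ_0 + h_0·σ_1 = 6(Δ_0 - p'(-1)) = 72 and h_3·σ_3 + 2h_3·σ_4 = 6(p'(5) - Δ_3) = 6.
Forward elimination and back-substitution give σ_0 = 335/6, σ_1 = -119/3, σ_2 = 77/6, σ_3 = -20/3, σ_4 = 29/6.
On [0, 1], p'(x) = b_1 + 2c_1·x + 3d_1·x² with b_1 = Δ_1 - h_1(2σ_1 + σ_2)/6 = 85/12, c_1 = σ_1/2 = -119/6, d_1 = (σ_2 - σ_1)/(6h_1) = 35/4. So p'(0) = 85/12.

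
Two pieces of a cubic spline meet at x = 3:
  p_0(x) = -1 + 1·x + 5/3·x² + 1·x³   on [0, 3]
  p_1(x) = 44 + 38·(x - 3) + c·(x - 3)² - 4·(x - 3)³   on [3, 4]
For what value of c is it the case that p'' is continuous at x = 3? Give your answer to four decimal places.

p_0''(x) = 10/3 + 6·x, so p_0''(3) = 64/3. On the right, p_1''(3) = 2c, so c = 32/3.

10.6667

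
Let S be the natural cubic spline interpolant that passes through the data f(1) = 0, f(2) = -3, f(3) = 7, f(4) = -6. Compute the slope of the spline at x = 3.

Write m_i for S''(x_i). With h_i = 1, 1, 1 and divided differences Δ_i = -3, 10, -13, the continuity of S' gives the tridiagonal system
  1·m_0 + 4·m_1 + 1·m_2 = 6(Δ_1 - Δ_0) = 78
  1·m_1 + 4·m_2 + 1·m_3 = 6(Δ_2 - Δ_1) = -138
Natural end conditions: m_0 = m_3 = 0.
Solving the tridiagonal system: m_0 = 0, m_1 = 30, m_2 = -42, m_3 = 0.
On [3, 4], S'(x) = b_2 + 2c_2·(x - 3) + 3d_2·(x - 3)² with b_2 = Δ_2 - h_2(2m_2 + m_3)/6 = 1, c_2 = m_2/2 = -21, d_2 = (m_3 - m_2)/(6h_2) = 7. So S'(3) = 1.

1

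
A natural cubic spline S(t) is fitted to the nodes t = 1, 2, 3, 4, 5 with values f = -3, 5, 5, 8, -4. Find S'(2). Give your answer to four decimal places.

Write M_i for S''(x_i). With h_i = 1, 1, 1, 1 and divided differences Δ_i = 8, 0, 3, -12, the continuity of S' gives the tridiagonal system
  1·M_0 + 4·M_1 + 1·M_2 = 6(Δ_1 - Δ_0) = -48
  1·M_1 + 4·M_2 + 1·M_3 = 6(Δ_2 - Δ_1) = 18
  1·M_2 + 4·M_3 + 1·M_4 = 6(Δ_3 - Δ_2) = -90
Natural end conditions: M_0 = M_4 = 0.
Solving: M_0 = 0, M_1 = -63/4, M_2 = 15, M_3 = -105/4, M_4 = 0.
On [2, 3], S'(t) = b_1 + 2c_1·(t - 2) + 3d_1·(t - 2)² with b_1 = Δ_1 - h_1(2M_1 + M_2)/6 = 11/4, c_1 = M_1/2 = -63/8, d_1 = (M_2 - M_1)/(6h_1) = 41/8. So S'(2) = 11/4.

2.7500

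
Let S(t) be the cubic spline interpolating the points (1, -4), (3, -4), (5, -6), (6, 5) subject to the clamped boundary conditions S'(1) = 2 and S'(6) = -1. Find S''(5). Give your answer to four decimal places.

Put M_i = S'' at the i-th knot. Here h = (2, 2, 1) and Δ = (0, -1, 11), so the interior equations h_(i-1)·M_(i-1) + 2(h_(i-1)+h_i)·M_i + h_i·M_(i+1) = 6(Δ_i − Δ_(i-1)) read
  2·M_0 + 8·M_1 + 2·M_2 = 6(Δ_1 - Δ_0) = -6
  2·M_1 + 6·M_2 + 1·M_3 = 6(Δ_2 - Δ_1) = 72
Clamped end conditions give two more equations: 2h_0·M_0 + h_0·M_1 = 6(Δ_0 - S'(1)) = -12 and h_2·M_2 + 2h_2·M_3 = 6(S'(6) - Δ_2) = -72.
Hence M_0 = 3/23, M_1 = -144/23, M_2 = 504/23, M_3 = -1080/23.

21.9130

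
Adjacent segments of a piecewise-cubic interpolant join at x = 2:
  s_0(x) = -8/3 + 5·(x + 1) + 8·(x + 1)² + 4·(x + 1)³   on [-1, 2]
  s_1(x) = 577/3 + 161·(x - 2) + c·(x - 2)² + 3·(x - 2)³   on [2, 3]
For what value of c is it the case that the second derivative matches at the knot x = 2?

44

s_0''(x) = 16 + 24·(x + 1), so s_0''(2) = 88. On the right, s_1''(2) = 2c, so c = 44.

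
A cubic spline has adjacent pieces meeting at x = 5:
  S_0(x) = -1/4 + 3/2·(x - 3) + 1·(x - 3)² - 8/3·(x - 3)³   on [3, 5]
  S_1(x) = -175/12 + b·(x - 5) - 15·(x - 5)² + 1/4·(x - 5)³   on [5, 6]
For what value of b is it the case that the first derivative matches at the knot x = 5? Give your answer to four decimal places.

S_0'(x) = 3/2 + 2·(x - 3) - 8·(x - 3)², so S_0'(5) = -53/2. On the right, S_1'(5) = b, so b = -53/2.

-26.5000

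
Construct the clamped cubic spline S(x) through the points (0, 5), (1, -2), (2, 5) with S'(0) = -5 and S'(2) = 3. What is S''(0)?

Write m_i for S''(x_i). With h_i = 1, 1 and divided differences Δ_i = -7, 7, the continuity of S' gives the tridiagonal system
  1·m_0 + 4·m_1 + 1·m_2 = 6(Δ_1 - Δ_0) = 84
Clamped end conditions give two more equations: 2h_0·m_0 + h_0·m_1 = 6(Δ_0 - S'(0)) = -12 and h_1·m_1 + 2h_1·m_2 = 6(S'(2) - Δ_1) = -24.
Hence m_0 = -23, m_1 = 34, m_2 = -29.

-23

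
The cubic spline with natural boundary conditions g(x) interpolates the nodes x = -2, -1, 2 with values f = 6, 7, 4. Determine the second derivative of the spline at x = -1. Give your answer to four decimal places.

Put M_i = g'' at the i-th knot. Here h = (1, 3) and Δ = (1, -1), so the interior equations h_(i-1)·M_(i-1) + 2(h_(i-1)+h_i)·M_i + h_i·M_(i+1) = 6(Δ_i − Δ_(i-1)) read
  1·M_0 + 8·M_1 + 3·M_2 = 6(Δ_1 - Δ_0) = -12
Natural end conditions: M_0 = M_2 = 0.
Solving the tridiagonal system: M_0 = 0, M_1 = -3/2, M_2 = 0.

-1.5000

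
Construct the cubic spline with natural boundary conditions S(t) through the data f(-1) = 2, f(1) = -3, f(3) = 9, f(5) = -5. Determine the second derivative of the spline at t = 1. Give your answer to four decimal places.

9.4000

With m_i denoting the second derivative at x_i, h_i = 2, 2, 2, and Δ_i = (y_(i+1) − y_i)/h_i = -5/2, 6, -7:
  2·m_0 + 8·m_1 + 2·m_2 = 6(Δ_1 - Δ_0) = 51
  2·m_1 + 8·m_2 + 2·m_3 = 6(Δ_2 - Δ_1) = -78
Natural end conditions: m_0 = m_3 = 0.
Solving the tridiagonal system: m_0 = 0, m_1 = 47/5, m_2 = -121/10, m_3 = 0.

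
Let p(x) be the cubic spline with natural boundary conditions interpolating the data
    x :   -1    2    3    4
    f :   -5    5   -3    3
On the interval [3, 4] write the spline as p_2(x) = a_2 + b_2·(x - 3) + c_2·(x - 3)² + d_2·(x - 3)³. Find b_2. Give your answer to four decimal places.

-1.9570

Let M_i = p''(x_i). Step sizes h_i = 3, 1, 1; slopes of the chords Δ_i = (y_(i+1) - y_i)/h_i = 10/3, -8, 6.
  3·M_0 + 8·M_1 + 1·M_2 = 6(Δ_1 - Δ_0) = -68
  1·M_1 + 4·M_2 + 1·M_3 = 6(Δ_2 - Δ_1) = 84
Natural end conditions: M_0 = M_3 = 0.
Solving: M_0 = 0, M_1 = -356/31, M_2 = 740/31, M_3 = 0.
On [3, 4], with p_2(x) = a_2 + b_2·(x - 3) + c_2·(x - 3)² + d_2·(x - 3)³: c_2 = M_2/2 = 370/31, d_2 = (M_3 - M_2)/(6h_2) = -370/93, b_2 = Δ_2 - h_2(2M_2 + M_3)/6 = -182/93.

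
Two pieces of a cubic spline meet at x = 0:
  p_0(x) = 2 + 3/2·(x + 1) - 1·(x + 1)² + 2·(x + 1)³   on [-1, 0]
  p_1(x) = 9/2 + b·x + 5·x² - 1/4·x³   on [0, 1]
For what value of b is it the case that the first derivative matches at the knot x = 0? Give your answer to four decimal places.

p_0'(x) = 3/2 - 2·(x + 1) + 6·(x + 1)², so p_0'(0) = 11/2. On the right, p_1'(0) = b, so b = 11/2.

5.5000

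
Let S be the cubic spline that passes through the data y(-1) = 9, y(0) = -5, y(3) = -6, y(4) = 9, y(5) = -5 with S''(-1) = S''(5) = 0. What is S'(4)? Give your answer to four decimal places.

1.8176

Write M_i for S''(x_i). With h_i = 1, 3, 1, 1 and divided differences Δ_i = -14, -1/3, 15, -14, the continuity of S' gives the tridiagonal system
  1·M_0 + 8·M_1 + 3·M_2 = 6(Δ_1 - Δ_0) = 82
  3·M_1 + 8·M_2 + 1·M_3 = 6(Δ_2 - Δ_1) = 92
  1·M_2 + 4·M_3 + 1·M_4 = 6(Δ_3 - Δ_2) = -174
Natural end conditions: M_0 = M_4 = 0.
Solving the tridiagonal system: M_0 = 0, M_1 = 229/53, M_2 = 838/53, M_3 = -2515/53, M_4 = 0.
On [4, 5], S'(t) = b_3 + 2c_3·(t - 4) + 3d_3·(t - 4)² with b_3 = Δ_3 - h_3(2M_3 + M_4)/6 = 289/159, c_3 = M_3/2 = -2515/106, d_3 = (M_4 - M_3)/(6h_3) = 2515/318. So S'(4) = 289/159.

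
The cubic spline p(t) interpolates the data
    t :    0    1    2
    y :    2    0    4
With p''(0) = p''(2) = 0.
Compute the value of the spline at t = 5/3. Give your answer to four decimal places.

With σ_i denoting the second derivative at x_i, h_i = 1, 1, and Δ_i = (y_(i+1) − y_i)/h_i = -2, 4:
  1·σ_0 + 4·σ_1 + 1·σ_2 = 6(Δ_1 - Δ_0) = 36
Natural end conditions: σ_0 = σ_2 = 0.
Forward elimination and back-substitution give σ_0 = 0, σ_1 = 9, σ_2 = 0.
On [1, 2], p(t) = 0 + 1·(t - 1) + 9/2·(t - 1)² - 3/2·(t - 1)³.
With (t - 1) = 2/3: p(5/3) = 20/9.

2.2222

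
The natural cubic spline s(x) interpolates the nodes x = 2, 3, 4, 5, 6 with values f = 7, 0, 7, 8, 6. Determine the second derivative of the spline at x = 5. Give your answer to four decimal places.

Write M_i for s''(x_i). With h_i = 1, 1, 1, 1 and divided differences Δ_i = -7, 7, 1, -2, the continuity of s' gives the tridiagonal system
  1·M_0 + 4·M_1 + 1·M_2 = 6(Δ_1 - Δ_0) = 84
  1·M_1 + 4·M_2 + 1·M_3 = 6(Δ_2 - Δ_1) = -36
  1·M_2 + 4·M_3 + 1·M_4 = 6(Δ_3 - Δ_2) = -18
Natural end conditions: M_0 = M_4 = 0.
Forward elimination and back-substitution give M_0 = 0, M_1 = 99/4, M_2 = -15, M_3 = -3/4, M_4 = 0.

-0.7500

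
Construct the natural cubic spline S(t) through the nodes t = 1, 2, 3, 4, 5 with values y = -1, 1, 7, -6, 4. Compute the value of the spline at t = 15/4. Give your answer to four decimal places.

-3.5159

With M_i denoting the second derivative at x_i, h_i = 1, 1, 1, 1, and Δ_i = (y_(i+1) − y_i)/h_i = 2, 6, -13, 10:
  1·M_0 + 4·M_1 + 1·M_2 = 6(Δ_1 - Δ_0) = 24
  1·M_1 + 4·M_2 + 1·M_3 = 6(Δ_2 - Δ_1) = -114
  1·M_2 + 4·M_3 + 1·M_4 = 6(Δ_3 - Δ_2) = 138
Natural end conditions: M_0 = M_4 = 0.
Hence M_0 = 0, M_1 = 477/28, M_2 = -309/7, M_3 = 1275/28, M_4 = 0.
On [3, 4], S(t) = 7 - 47/8·(t - 3) - 309/14·(t - 3)² + 837/56·(t - 3)³.
With (t - 3) = 3/4: S(15/4) = -12601/3584.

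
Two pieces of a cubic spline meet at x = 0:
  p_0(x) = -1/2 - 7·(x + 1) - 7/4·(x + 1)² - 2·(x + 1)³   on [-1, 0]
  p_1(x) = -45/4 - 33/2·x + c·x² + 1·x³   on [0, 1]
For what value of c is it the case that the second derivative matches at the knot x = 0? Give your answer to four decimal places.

-7.7500

p_0''(x) = -7/2 - 12·(x + 1), so p_0''(0) = -31/2. On the right, p_1''(0) = 2c, so c = -31/4.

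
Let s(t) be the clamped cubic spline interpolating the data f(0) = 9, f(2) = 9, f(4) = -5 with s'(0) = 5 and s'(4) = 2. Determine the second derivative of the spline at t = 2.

-9

Write σ_i for s''(x_i). With h_i = 2, 2 and divided differences Δ_i = 0, -7, the continuity of s' gives the tridiagonal system
  2·σ_0 + 8·σ_1 + 2·σ_2 = 6(Δ_1 - Δ_0) = -42
Clamped end conditions give two more equations: 2h_0·σ_0 + h_0·σ_1 = 6(Δ_0 - s'(0)) = -30 and h_1·σ_1 + 2h_1·σ_2 = 6(s'(4) - Δ_1) = 54.
Hence σ_0 = -3, σ_1 = -9, σ_2 = 18.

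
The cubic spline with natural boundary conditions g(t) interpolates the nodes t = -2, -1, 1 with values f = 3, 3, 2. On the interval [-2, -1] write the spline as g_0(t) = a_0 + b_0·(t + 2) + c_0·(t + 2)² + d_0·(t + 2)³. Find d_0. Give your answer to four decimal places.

-0.0833

Put M_i = g'' at the i-th knot. Here h = (1, 2) and Δ = (0, -1/2), so the interior equations h_(i-1)·M_(i-1) + 2(h_(i-1)+h_i)·M_i + h_i·M_(i+1) = 6(Δ_i − Δ_(i-1)) read
  1·M_0 + 6·M_1 + 2·M_2 = 6(Δ_1 - Δ_0) = -3
Natural end conditions: M_0 = M_2 = 0.
Solving: M_0 = 0, M_1 = -1/2, M_2 = 0.
On [-2, -1], with g_0(t) = a_0 + b_0·(t + 2) + c_0·(t + 2)² + d_0·(t + 2)³: c_0 = M_0/2 = 0, d_0 = (M_1 - M_0)/(6h_0) = -1/12, b_0 = Δ_0 - h_0(2M_0 + M_1)/6 = 1/12.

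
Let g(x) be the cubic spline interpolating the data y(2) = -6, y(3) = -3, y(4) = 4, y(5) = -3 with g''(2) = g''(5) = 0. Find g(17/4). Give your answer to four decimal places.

3.5625

Let M_i = g''(x_i). Step sizes h_i = 1, 1, 1; slopes of the chords Δ_i = (y_(i+1) - y_i)/h_i = 3, 7, -7.
  1·M_0 + 4·M_1 + 1·M_2 = 6(Δ_1 - Δ_0) = 24
  1·M_1 + 4·M_2 + 1·M_3 = 6(Δ_2 - Δ_1) = -84
Natural end conditions: M_0 = M_3 = 0.
Forward elimination and back-substitution give M_0 = 0, M_1 = 12, M_2 = -24, M_3 = 0.
On [4, 5], g(x) = 4 + 1·(x - 4) - 12·(x - 4)² + 4·(x - 4)³.
With (x - 4) = 1/4: g(17/4) = 57/16.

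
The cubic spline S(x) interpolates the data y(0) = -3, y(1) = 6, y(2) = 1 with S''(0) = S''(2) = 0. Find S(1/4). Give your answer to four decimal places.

0.0703

Write σ_i for S''(x_i). With h_i = 1, 1 and divided differences Δ_i = 9, -5, the continuity of S' gives the tridiagonal system
  1·σ_0 + 4·σ_1 + 1·σ_2 = 6(Δ_1 - Δ_0) = -84
Natural end conditions: σ_0 = σ_2 = 0.
Hence σ_0 = 0, σ_1 = -21, σ_2 = 0.
On [0, 1], S(x) = -3 + 25/2·x + 0·x² - 7/2·x³.
With x = 1/4: S(1/4) = 9/128.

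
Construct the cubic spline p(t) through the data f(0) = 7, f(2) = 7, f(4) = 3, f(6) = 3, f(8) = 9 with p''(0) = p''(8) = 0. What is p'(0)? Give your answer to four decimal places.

0.6250

Let M_i = p''(x_i). Step sizes h_i = 2, 2, 2, 2; slopes of the chords Δ_i = (y_(i+1) - y_i)/h_i = 0, -2, 0, 3.
  2·M_0 + 8·M_1 + 2·M_2 = 6(Δ_1 - Δ_0) = -12
  2·M_1 + 8·M_2 + 2·M_3 = 6(Δ_2 - Δ_1) = 12
  2·M_2 + 8·M_3 + 2·M_4 = 6(Δ_3 - Δ_2) = 18
Natural end conditions: M_0 = M_4 = 0.
Hence M_0 = 0, M_1 = -15/8, M_2 = 3/2, M_3 = 15/8, M_4 = 0.
On [0, 2], p'(t) = b_0 + 2c_0·t + 3d_0·t² with b_0 = Δ_0 - h_0(2M_0 + M_1)/6 = 5/8, c_0 = M_0/2 = 0, d_0 = (M_1 - M_0)/(6h_0) = -5/32. So p'(0) = 5/8.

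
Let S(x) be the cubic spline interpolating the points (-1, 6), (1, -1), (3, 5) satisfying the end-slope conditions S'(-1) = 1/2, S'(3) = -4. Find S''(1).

12

Write m_i for S''(x_i). With h_i = 2, 2 and divided differences Δ_i = -7/2, 3, the continuity of S' gives the tridiagonal system
  2·m_0 + 8·m_1 + 2·m_2 = 6(Δ_1 - Δ_0) = 39
Clamped end conditions give two more equations: 2h_0·m_0 + h_0·m_1 = 6(Δ_0 - S'(-1)) = -24 and h_1·m_1 + 2h_1·m_2 = 6(S'(3) - Δ_1) = -42.
Hence m_0 = -12, m_1 = 12, m_2 = -33/2.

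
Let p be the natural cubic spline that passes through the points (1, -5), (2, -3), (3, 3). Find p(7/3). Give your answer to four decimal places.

-1.3704

With M_i denoting the second derivative at x_i, h_i = 1, 1, and Δ_i = (y_(i+1) − y_i)/h_i = 2, 6:
  1·M_0 + 4·M_1 + 1·M_2 = 6(Δ_1 - Δ_0) = 24
Natural end conditions: M_0 = M_2 = 0.
Forward elimination and back-substitution give M_0 = 0, M_1 = 6, M_2 = 0.
On [2, 3], p(x) = -3 + 4·(x - 2) + 3·(x - 2)² - 1·(x - 2)³.
With (x - 2) = 1/3: p(7/3) = -37/27.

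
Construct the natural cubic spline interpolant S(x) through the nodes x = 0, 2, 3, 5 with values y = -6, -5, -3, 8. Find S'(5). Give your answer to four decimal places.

Put M_i = S'' at the i-th knot. Here h = (2, 1, 2) and Δ = (1/2, 2, 11/2), so the interior equations h_(i-1)·M_(i-1) + 2(h_(i-1)+h_i)·M_i + h_i·M_(i+1) = 6(Δ_i − Δ_(i-1)) read
  2·M_0 + 6·M_1 + 1·M_2 = 6(Δ_1 - Δ_0) = 9
  1·M_1 + 6·M_2 + 2·M_3 = 6(Δ_2 - Δ_1) = 21
Natural end conditions: M_0 = M_3 = 0.
Solving: M_0 = 0, M_1 = 33/35, M_2 = 117/35, M_3 = 0.
On [3, 5], S'(x) = b_2 + 2c_2·(x - 3) + 3d_2·(x - 3)² with b_2 = Δ_2 - h_2(2M_2 + M_3)/6 = 229/70, c_2 = M_2/2 = 117/70, d_2 = (M_3 - M_2)/(6h_2) = -39/140. So S'(5) = 463/70.

6.6143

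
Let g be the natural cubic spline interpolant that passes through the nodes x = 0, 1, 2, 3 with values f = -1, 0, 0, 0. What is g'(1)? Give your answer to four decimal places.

Write σ_i for g''(x_i). With h_i = 1, 1, 1 and divided differences Δ_i = 1, 0, 0, the continuity of g' gives the tridiagonal system
  1·σ_0 + 4·σ_1 + 1·σ_2 = 6(Δ_1 - Δ_0) = -6
  1·σ_1 + 4·σ_2 + 1·σ_3 = 6(Δ_2 - Δ_1) = 0
Natural end conditions: σ_0 = σ_3 = 0.
Hence σ_0 = 0, σ_1 = -8/5, σ_2 = 2/5, σ_3 = 0.
On [1, 2], g'(x) = b_1 + 2c_1·(x - 1) + 3d_1·(x - 1)² with b_1 = Δ_1 - h_1(2σ_1 + σ_2)/6 = 7/15, c_1 = σ_1/2 = -4/5, d_1 = (σ_2 - σ_1)/(6h_1) = 1/3. So g'(1) = 7/15.

0.4667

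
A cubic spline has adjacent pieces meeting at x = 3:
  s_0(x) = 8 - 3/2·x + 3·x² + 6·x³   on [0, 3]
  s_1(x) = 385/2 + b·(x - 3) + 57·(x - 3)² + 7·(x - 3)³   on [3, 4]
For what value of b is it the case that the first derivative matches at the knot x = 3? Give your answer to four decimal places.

s_0'(x) = -3/2 + 6·x + 18·x², so s_0'(3) = 357/2. On the right, s_1'(3) = b, so b = 357/2.

178.5000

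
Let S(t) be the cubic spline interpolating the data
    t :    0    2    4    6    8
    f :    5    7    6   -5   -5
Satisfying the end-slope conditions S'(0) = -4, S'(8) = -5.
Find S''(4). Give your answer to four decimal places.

With M_i denoting the second derivative at x_i, h_i = 2, 2, 2, 2, and Δ_i = (y_(i+1) − y_i)/h_i = 1, -1/2, -11/2, 0:
  2·M_0 + 8·M_1 + 2·M_2 = 6(Δ_1 - Δ_0) = -9
  2·M_1 + 8·M_2 + 2·M_3 = 6(Δ_2 - Δ_1) = -30
  2·M_2 + 8·M_3 + 2·M_4 = 6(Δ_3 - Δ_2) = 33
Clamped end conditions give two more equations: 2h_0·M_0 + h_0·M_1 = 6(Δ_0 - S'(0)) = 30 and h_3·M_3 + 2h_3·M_4 = 6(S'(8) - Δ_3) = -30.
Forward elimination and back-substitution give M_0 = 473/56, M_1 = -53/28, M_2 = -43/8, M_3 = 235/28, M_4 = -655/56.

-5.3750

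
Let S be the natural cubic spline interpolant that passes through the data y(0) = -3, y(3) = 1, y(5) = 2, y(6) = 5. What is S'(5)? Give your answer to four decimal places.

Write m_i for S''(x_i). With h_i = 3, 2, 1 and divided differences Δ_i = 4/3, 1/2, 3, the continuity of S' gives the tridiagonal system
  3·m_0 + 10·m_1 + 2·m_2 = 6(Δ_1 - Δ_0) = -5
  2·m_1 + 6·m_2 + 1·m_3 = 6(Δ_2 - Δ_1) = 15
Natural end conditions: m_0 = m_3 = 0.
Solving the tridiagonal system: m_0 = 0, m_1 = -15/14, m_2 = 20/7, m_3 = 0.
On [5, 6], S'(x) = b_2 + 2c_2·(x - 5) + 3d_2·(x - 5)² with b_2 = Δ_2 - h_2(2m_2 + m_3)/6 = 43/21, c_2 = m_2/2 = 10/7, d_2 = (m_3 - m_2)/(6h_2) = -10/21. So S'(5) = 43/21.

2.0476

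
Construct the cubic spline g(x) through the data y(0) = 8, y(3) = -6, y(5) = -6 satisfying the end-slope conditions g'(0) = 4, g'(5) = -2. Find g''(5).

-7

Let m_i = g''(x_i). Step sizes h_i = 3, 2; slopes of the chords Δ_i = (y_(i+1) - y_i)/h_i = -14/3, 0.
  3·m_0 + 10·m_1 + 2·m_2 = 6(Δ_1 - Δ_0) = 28
Clamped end conditions give two more equations: 2h_0·m_0 + h_0·m_1 = 6(Δ_0 - g'(0)) = -52 and h_1·m_1 + 2h_1·m_2 = 6(g'(5) - Δ_1) = -12.
Forward elimination and back-substitution give m_0 = -38/3, m_1 = 8, m_2 = -7.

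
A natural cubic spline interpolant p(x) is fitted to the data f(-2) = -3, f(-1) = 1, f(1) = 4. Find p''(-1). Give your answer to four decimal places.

Put M_i = p'' at the i-th knot. Here h = (1, 2) and Δ = (4, 3/2), so the interior equations h_(i-1)·M_(i-1) + 2(h_(i-1)+h_i)·M_i + h_i·M_(i+1) = 6(Δ_i − Δ_(i-1)) read
  1·M_0 + 6·M_1 + 2·M_2 = 6(Δ_1 - Δ_0) = -15
Natural end conditions: M_0 = M_2 = 0.
Solving: M_0 = 0, M_1 = -5/2, M_2 = 0.

-2.5000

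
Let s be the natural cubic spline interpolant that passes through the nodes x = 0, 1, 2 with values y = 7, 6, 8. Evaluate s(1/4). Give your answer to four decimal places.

Write σ_i for s''(x_i). With h_i = 1, 1 and divided differences Δ_i = -1, 2, the continuity of s' gives the tridiagonal system
  1·σ_0 + 4·σ_1 + 1·σ_2 = 6(Δ_1 - Δ_0) = 18
Natural end conditions: σ_0 = σ_2 = 0.
Forward elimination and back-substitution give σ_0 = 0, σ_1 = 9/2, σ_2 = 0.
On [0, 1], s(x) = 7 - 7/4·x + 0·x² + 3/4·x³.
With x = 1/4: s(1/4) = 1683/256.

6.5742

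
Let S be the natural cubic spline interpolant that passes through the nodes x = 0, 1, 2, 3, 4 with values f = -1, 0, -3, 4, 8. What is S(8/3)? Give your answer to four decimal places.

Let σ_i = S''(x_i). Step sizes h_i = 1, 1, 1, 1; slopes of the chords Δ_i = (y_(i+1) - y_i)/h_i = 1, -3, 7, 4.
  1·σ_0 + 4·σ_1 + 1·σ_2 = 6(Δ_1 - Δ_0) = -24
  1·σ_1 + 4·σ_2 + 1·σ_3 = 6(Δ_2 - Δ_1) = 60
  1·σ_2 + 4·σ_3 + 1·σ_4 = 6(Δ_3 - Δ_2) = -18
Natural end conditions: σ_0 = σ_4 = 0.
Forward elimination and back-substitution give σ_0 = 0, σ_1 = -309/28, σ_2 = 141/7, σ_3 = -267/28, σ_4 = 0.
On [2, 3], S(x) = -3 + 15/8·(x - 2) + 141/14·(x - 2)² - 277/56·(x - 2)³.
With (x - 2) = 2/3: S(8/3) = 953/756.

1.2606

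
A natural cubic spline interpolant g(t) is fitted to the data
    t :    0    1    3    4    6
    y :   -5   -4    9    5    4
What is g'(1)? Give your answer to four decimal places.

4.5000

Put M_i = g'' at the i-th knot. Here h = (1, 2, 1, 2) and Δ = (1, 13/2, -4, -1/2), so the interior equations h_(i-1)·M_(i-1) + 2(h_(i-1)+h_i)·M_i + h_i·M_(i+1) = 6(Δ_i − Δ_(i-1)) read
  1·M_0 + 6·M_1 + 2·M_2 = 6(Δ_1 - Δ_0) = 33
  2·M_1 + 6·M_2 + 1·M_3 = 6(Δ_2 - Δ_1) = -63
  1·M_2 + 6·M_3 + 2·M_4 = 6(Δ_3 - Δ_2) = 21
Natural end conditions: M_0 = M_4 = 0.
Forward elimination and back-substitution give M_0 = 0, M_1 = 21/2, M_2 = -15, M_3 = 6, M_4 = 0.
On [1, 3], g'(t) = b_1 + 2c_1·(t - 1) + 3d_1·(t - 1)² with b_1 = Δ_1 - h_1(2M_1 + M_2)/6 = 9/2, c_1 = M_1/2 = 21/4, d_1 = (M_2 - M_1)/(6h_1) = -17/8. So g'(1) = 9/2.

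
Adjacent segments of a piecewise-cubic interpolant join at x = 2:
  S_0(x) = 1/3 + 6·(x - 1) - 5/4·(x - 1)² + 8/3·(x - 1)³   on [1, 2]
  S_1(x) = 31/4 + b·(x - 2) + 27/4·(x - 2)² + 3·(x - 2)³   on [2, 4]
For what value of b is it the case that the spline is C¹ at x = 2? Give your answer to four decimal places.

S_0'(x) = 6 - 5/2·(x - 1) + 8·(x - 1)², so S_0'(2) = 23/2. On the right, S_1'(2) = b, so b = 23/2.

11.5000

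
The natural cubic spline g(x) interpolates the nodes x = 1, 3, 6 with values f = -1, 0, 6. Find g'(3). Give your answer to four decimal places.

1.1000

Write m_i for g''(x_i). With h_i = 2, 3 and divided differences Δ_i = 1/2, 2, the continuity of g' gives the tridiagonal system
  2·m_0 + 10·m_1 + 3·m_2 = 6(Δ_1 - Δ_0) = 9
Natural end conditions: m_0 = m_2 = 0.
Hence m_0 = 0, m_1 = 9/10, m_2 = 0.
On [3, 6], g'(x) = b_1 + 2c_1·(x - 3) + 3d_1·(x - 3)² with b_1 = Δ_1 - h_1(2m_1 + m_2)/6 = 11/10, c_1 = m_1/2 = 9/20, d_1 = (m_2 - m_1)/(6h_1) = -1/20. So g'(3) = 11/10.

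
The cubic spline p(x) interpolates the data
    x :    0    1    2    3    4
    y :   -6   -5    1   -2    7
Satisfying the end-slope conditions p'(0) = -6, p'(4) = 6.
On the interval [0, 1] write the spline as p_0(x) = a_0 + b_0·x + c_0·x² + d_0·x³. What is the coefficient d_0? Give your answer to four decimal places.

Write M_i for p''(x_i). With h_i = 1, 1, 1, 1 and divided differences Δ_i = 1, 6, -3, 9, the continuity of p' gives the tridiagonal system
  1·M_0 + 4·M_1 + 1·M_2 = 6(Δ_1 - Δ_0) = 30
  1·M_1 + 4·M_2 + 1·M_3 = 6(Δ_2 - Δ_1) = -54
  1·M_2 + 4·M_3 + 1·M_4 = 6(Δ_3 - Δ_2) = 72
Clamped end conditions give two more equations: 2h_0·M_0 + h_0·M_1 = 6(Δ_0 - p'(0)) = 42 and h_3·M_3 + 2h_3·M_4 = 6(p'(4) - Δ_3) = -18.
Forward elimination and back-substitution give M_0 = 459/28, M_1 = 129/14, M_2 = -93/4, M_3 = 417/14, M_4 = -669/28.
On [0, 1], with p_0(x) = a_0 + b_0·x + c_0·x² + d_0·x³: c_0 = M_0/2 = 459/56, d_0 = (M_1 - M_0)/(6h_0) = -67/56, b_0 = Δ_0 - h_0(2M_0 + M_1)/6 = -6.

-1.1964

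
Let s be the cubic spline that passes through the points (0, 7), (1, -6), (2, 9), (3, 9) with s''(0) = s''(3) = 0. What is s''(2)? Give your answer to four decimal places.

-35.2000

Let M_i = s''(x_i). Step sizes h_i = 1, 1, 1; slopes of the chords Δ_i = (y_(i+1) - y_i)/h_i = -13, 15, 0.
  1·M_0 + 4·M_1 + 1·M_2 = 6(Δ_1 - Δ_0) = 168
  1·M_1 + 4·M_2 + 1·M_3 = 6(Δ_2 - Δ_1) = -90
Natural end conditions: M_0 = M_3 = 0.
Hence M_0 = 0, M_1 = 254/5, M_2 = -176/5, M_3 = 0.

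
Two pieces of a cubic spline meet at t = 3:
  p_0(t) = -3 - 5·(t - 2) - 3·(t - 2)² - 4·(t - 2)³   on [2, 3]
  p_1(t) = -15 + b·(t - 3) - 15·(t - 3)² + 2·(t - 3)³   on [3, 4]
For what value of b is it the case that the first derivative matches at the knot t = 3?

-23

p_0'(t) = -5 - 6·(t - 2) - 12·(t - 2)², so p_0'(3) = -23. On the right, p_1'(3) = b, so b = -23.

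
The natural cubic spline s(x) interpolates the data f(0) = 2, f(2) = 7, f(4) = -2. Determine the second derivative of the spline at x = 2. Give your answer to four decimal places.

-5.2500

Put σ_i = s'' at the i-th knot. Here h = (2, 2) and Δ = (5/2, -9/2), so the interior equations h_(i-1)·σ_(i-1) + 2(h_(i-1)+h_i)·σ_i + h_i·σ_(i+1) = 6(Δ_i − Δ_(i-1)) read
  2·σ_0 + 8·σ_1 + 2·σ_2 = 6(Δ_1 - Δ_0) = -42
Natural end conditions: σ_0 = σ_2 = 0.
Forward elimination and back-substitution give σ_0 = 0, σ_1 = -21/4, σ_2 = 0.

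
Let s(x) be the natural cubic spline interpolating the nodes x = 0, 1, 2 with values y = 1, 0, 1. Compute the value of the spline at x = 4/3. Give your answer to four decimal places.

0.1481

Put σ_i = s'' at the i-th knot. Here h = (1, 1) and Δ = (-1, 1), so the interior equations h_(i-1)·σ_(i-1) + 2(h_(i-1)+h_i)·σ_i + h_i·σ_(i+1) = 6(Δ_i − Δ_(i-1)) read
  1·σ_0 + 4·σ_1 + 1·σ_2 = 6(Δ_1 - Δ_0) = 12
Natural end conditions: σ_0 = σ_2 = 0.
Forward elimination and back-substitution give σ_0 = 0, σ_1 = 3, σ_2 = 0.
On [1, 2], s(x) = 0 + 0·(x - 1) + 3/2·(x - 1)² - 1/2·(x - 1)³.
With (x - 1) = 1/3: s(4/3) = 4/27.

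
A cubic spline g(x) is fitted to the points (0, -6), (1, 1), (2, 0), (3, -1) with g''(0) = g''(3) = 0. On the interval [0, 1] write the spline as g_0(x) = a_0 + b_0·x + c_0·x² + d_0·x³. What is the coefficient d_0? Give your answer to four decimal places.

-2.1333

Write m_i for g''(x_i). With h_i = 1, 1, 1 and divided differences Δ_i = 7, -1, -1, the continuity of g' gives the tridiagonal system
  1·m_0 + 4·m_1 + 1·m_2 = 6(Δ_1 - Δ_0) = -48
  1·m_1 + 4·m_2 + 1·m_3 = 6(Δ_2 - Δ_1) = 0
Natural end conditions: m_0 = m_3 = 0.
Forward elimination and back-substitution give m_0 = 0, m_1 = -64/5, m_2 = 16/5, m_3 = 0.
On [0, 1], with g_0(x) = a_0 + b_0·x + c_0·x² + d_0·x³: c_0 = m_0/2 = 0, d_0 = (m_1 - m_0)/(6h_0) = -32/15, b_0 = Δ_0 - h_0(2m_0 + m_1)/6 = 137/15.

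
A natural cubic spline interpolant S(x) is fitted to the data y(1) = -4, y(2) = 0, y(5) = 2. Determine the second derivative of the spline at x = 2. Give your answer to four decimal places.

Let M_i = S''(x_i). Step sizes h_i = 1, 3; slopes of the chords Δ_i = (y_(i+1) - y_i)/h_i = 4, 2/3.
  1·M_0 + 8·M_1 + 3·M_2 = 6(Δ_1 - Δ_0) = -20
Natural end conditions: M_0 = M_2 = 0.
Solving the tridiagonal system: M_0 = 0, M_1 = -5/2, M_2 = 0.

-2.5000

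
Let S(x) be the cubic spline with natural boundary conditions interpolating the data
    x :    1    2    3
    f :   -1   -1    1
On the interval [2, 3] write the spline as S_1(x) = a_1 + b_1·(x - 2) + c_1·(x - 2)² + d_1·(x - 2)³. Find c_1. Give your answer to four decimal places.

1.5000

Let σ_i = S''(x_i). Step sizes h_i = 1, 1; slopes of the chords Δ_i = (y_(i+1) - y_i)/h_i = 0, 2.
  1·σ_0 + 4·σ_1 + 1·σ_2 = 6(Δ_1 - Δ_0) = 12
Natural end conditions: σ_0 = σ_2 = 0.
Solving the tridiagonal system: σ_0 = 0, σ_1 = 3, σ_2 = 0.
On [2, 3], with S_1(x) = a_1 + b_1·(x - 2) + c_1·(x - 2)² + d_1·(x - 2)³: c_1 = σ_1/2 = 3/2, d_1 = (σ_2 - σ_1)/(6h_1) = -1/2, b_1 = Δ_1 - h_1(2σ_1 + σ_2)/6 = 1.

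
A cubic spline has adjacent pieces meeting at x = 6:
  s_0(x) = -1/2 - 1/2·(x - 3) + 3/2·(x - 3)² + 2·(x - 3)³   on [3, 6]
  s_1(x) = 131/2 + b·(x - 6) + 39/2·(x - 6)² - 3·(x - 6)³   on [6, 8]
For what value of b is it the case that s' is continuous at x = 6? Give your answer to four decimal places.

62.5000

s_0'(x) = -1/2 + 3·(x - 3) + 6·(x - 3)², so s_0'(6) = 125/2. On the right, s_1'(6) = b, so b = 125/2.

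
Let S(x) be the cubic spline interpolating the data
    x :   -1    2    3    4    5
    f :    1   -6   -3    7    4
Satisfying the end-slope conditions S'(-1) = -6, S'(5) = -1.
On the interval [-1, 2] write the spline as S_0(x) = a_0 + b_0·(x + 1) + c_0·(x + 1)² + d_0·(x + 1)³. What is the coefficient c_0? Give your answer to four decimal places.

1.7037

Put m_i = S'' at the i-th knot. Here h = (3, 1, 1, 1) and Δ = (-7/3, 3, 10, -3), so the interior equations h_(i-1)·m_(i-1) + 2(h_(i-1)+h_i)·m_i + h_i·m_(i+1) = 6(Δ_i − Δ_(i-1)) read
  3·m_0 + 8·m_1 + 1·m_2 = 6(Δ_1 - Δ_0) = 32
  1·m_1 + 4·m_2 + 1·m_3 = 6(Δ_2 - Δ_1) = 42
  1·m_2 + 4·m_3 + 1·m_4 = 6(Δ_3 - Δ_2) = -78
Clamped end conditions give two more equations: 2h_0·m_0 + h_0·m_1 = 6(Δ_0 - S'(-1)) = 22 and h_3·m_3 + 2h_3·m_4 = 6(S'(5) - Δ_3) = 12.
Solving: m_0 = 92/27, m_1 = 14/27, m_2 = 476/27, m_3 = -784/27, m_4 = 554/27.
On [-1, 2], with S_0(x) = a_0 + b_0·(x + 1) + c_0·(x + 1)² + d_0·(x + 1)³: c_0 = m_0/2 = 46/27, d_0 = (m_1 - m_0)/(6h_0) = -13/81, b_0 = Δ_0 - h_0(2m_0 + m_1)/6 = -6.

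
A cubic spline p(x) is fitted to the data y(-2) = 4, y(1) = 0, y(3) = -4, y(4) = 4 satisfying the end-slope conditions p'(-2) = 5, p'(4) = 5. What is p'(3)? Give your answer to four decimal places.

Let σ_i = p''(x_i). Step sizes h_i = 3, 2, 1; slopes of the chords Δ_i = (y_(i+1) - y_i)/h_i = -4/3, -2, 8.
  3·σ_0 + 10·σ_1 + 2·σ_2 = 6(Δ_1 - Δ_0) = -4
  2·σ_1 + 6·σ_2 + 1·σ_3 = 6(Δ_2 - Δ_1) = 60
Clamped end conditions give two more equations: 2h_0·σ_0 + h_0·σ_1 = 6(Δ_0 - p'(-2)) = -38 and h_2·σ_2 + 2h_2·σ_3 = 6(p'(4) - Δ_2) = -18.
Forward elimination and back-substitution give σ_0 = -108/19, σ_1 = -74/57, σ_2 = 742/57, σ_3 = -884/57.
On [3, 4], p'(x) = b_2 + 2c_2·(x - 3) + 3d_2·(x - 3)² with b_2 = Δ_2 - h_2(2σ_2 + σ_3)/6 = 356/57, c_2 = σ_2/2 = 371/57, d_2 = (σ_3 - σ_2)/(6h_2) = -271/57. So p'(3) = 356/57.

6.2456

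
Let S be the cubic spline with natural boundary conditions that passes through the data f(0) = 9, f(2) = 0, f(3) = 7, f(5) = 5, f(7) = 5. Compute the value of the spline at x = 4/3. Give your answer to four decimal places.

-0.3102

With M_i denoting the second derivative at x_i, h_i = 2, 1, 2, 2, and Δ_i = (y_(i+1) − y_i)/h_i = -9/2, 7, -1, 0:
  2·M_0 + 6·M_1 + 1·M_2 = 6(Δ_1 - Δ_0) = 69
  1·M_1 + 6·M_2 + 2·M_3 = 6(Δ_2 - Δ_1) = -48
  2·M_2 + 8·M_3 + 2·M_4 = 6(Δ_3 - Δ_2) = 6
Natural end conditions: M_0 = M_4 = 0.
Solving the tridiagonal system: M_0 = 0, M_1 = 429/32, M_2 = -183/16, M_3 = 231/64, M_4 = 0.
On [0, 2], S(x) = 9 - 287/32·x + 0·x² + 143/128·x³.
With x = 4/3: S(4/3) = -67/216.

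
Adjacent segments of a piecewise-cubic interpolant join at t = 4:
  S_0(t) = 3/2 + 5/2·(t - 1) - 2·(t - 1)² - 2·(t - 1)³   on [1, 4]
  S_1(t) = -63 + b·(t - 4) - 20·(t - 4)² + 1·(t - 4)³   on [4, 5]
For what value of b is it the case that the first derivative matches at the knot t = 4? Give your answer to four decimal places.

S_0'(t) = 5/2 - 4·(t - 1) - 6·(t - 1)², so S_0'(4) = -127/2. On the right, S_1'(4) = b, so b = -127/2.

-63.5000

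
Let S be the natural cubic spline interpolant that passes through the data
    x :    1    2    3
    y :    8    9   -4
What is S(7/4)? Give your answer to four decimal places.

9.8984

Let σ_i = S''(x_i). Step sizes h_i = 1, 1; slopes of the chords Δ_i = (y_(i+1) - y_i)/h_i = 1, -13.
  1·σ_0 + 4·σ_1 + 1·σ_2 = 6(Δ_1 - Δ_0) = -84
Natural end conditions: σ_0 = σ_2 = 0.
Solving the tridiagonal system: σ_0 = 0, σ_1 = -21, σ_2 = 0.
On [1, 2], S(x) = 8 + 9/2·(x - 1) + 0·(x - 1)² - 7/2·(x - 1)³.
With (x - 1) = 3/4: S(7/4) = 1267/128.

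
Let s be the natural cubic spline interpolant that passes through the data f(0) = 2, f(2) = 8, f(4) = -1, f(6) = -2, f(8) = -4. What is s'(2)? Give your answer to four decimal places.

-1.6071

Write m_i for s''(x_i). With h_i = 2, 2, 2, 2 and divided differences Δ_i = 3, -9/2, -1/2, -1, the continuity of s' gives the tridiagonal system
  2·m_0 + 8·m_1 + 2·m_2 = 6(Δ_1 - Δ_0) = -45
  2·m_1 + 8·m_2 + 2·m_3 = 6(Δ_2 - Δ_1) = 24
  2·m_2 + 8·m_3 + 2·m_4 = 6(Δ_3 - Δ_2) = -3
Natural end conditions: m_0 = m_4 = 0.
Solving the tridiagonal system: m_0 = 0, m_1 = -387/56, m_2 = 36/7, m_3 = -93/56, m_4 = 0.
On [2, 4], s'(x) = b_1 + 2c_1·(x - 2) + 3d_1·(x - 2)² with b_1 = Δ_1 - h_1(2m_1 + m_2)/6 = -45/28, c_1 = m_1/2 = -387/112, d_1 = (m_2 - m_1)/(6h_1) = 225/224. So s'(2) = -45/28.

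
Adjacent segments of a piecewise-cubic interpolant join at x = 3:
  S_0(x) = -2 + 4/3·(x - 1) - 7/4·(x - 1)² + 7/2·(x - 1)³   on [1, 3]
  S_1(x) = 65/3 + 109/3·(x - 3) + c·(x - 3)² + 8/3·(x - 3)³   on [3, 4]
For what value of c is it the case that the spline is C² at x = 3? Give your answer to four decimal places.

S_0''(x) = -7/2 + 21·(x - 1), so S_0''(3) = 77/2. On the right, S_1''(3) = 2c, so c = 77/4.

19.2500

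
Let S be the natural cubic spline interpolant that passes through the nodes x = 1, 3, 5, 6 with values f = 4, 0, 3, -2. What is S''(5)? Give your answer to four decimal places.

-8.0455

With M_i denoting the second derivative at x_i, h_i = 2, 2, 1, and Δ_i = (y_(i+1) − y_i)/h_i = -2, 3/2, -5:
  2·M_0 + 8·M_1 + 2·M_2 = 6(Δ_1 - Δ_0) = 21
  2·M_1 + 6·M_2 + 1·M_3 = 6(Δ_2 - Δ_1) = -39
Natural end conditions: M_0 = M_3 = 0.
Solving: M_0 = 0, M_1 = 51/11, M_2 = -177/22, M_3 = 0.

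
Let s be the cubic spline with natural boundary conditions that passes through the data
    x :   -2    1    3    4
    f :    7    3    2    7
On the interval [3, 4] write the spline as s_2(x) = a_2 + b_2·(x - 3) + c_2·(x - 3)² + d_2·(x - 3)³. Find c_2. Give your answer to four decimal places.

Put M_i = s'' at the i-th knot. Here h = (3, 2, 1) and Δ = (-4/3, -1/2, 5), so the interior equations h_(i-1)·M_(i-1) + 2(h_(i-1)+h_i)·M_i + h_i·M_(i+1) = 6(Δ_i − Δ_(i-1)) read
  3·M_0 + 10·M_1 + 2·M_2 = 6(Δ_1 - Δ_0) = 5
  2·M_1 + 6·M_2 + 1·M_3 = 6(Δ_2 - Δ_1) = 33
Natural end conditions: M_0 = M_3 = 0.
Hence M_0 = 0, M_1 = -9/14, M_2 = 40/7, M_3 = 0.
On [3, 4], with s_2(x) = a_2 + b_2·(x - 3) + c_2·(x - 3)² + d_2·(x - 3)³: c_2 = M_2/2 = 20/7, d_2 = (M_3 - M_2)/(6h_2) = -20/21, b_2 = Δ_2 - h_2(2M_2 + M_3)/6 = 65/21.

2.8571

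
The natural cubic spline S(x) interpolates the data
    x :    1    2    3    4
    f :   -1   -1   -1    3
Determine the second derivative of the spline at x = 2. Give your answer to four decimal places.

-1.6000

Put m_i = S'' at the i-th knot. Here h = (1, 1, 1) and Δ = (0, 0, 4), so the interior equations h_(i-1)·m_(i-1) + 2(h_(i-1)+h_i)·m_i + h_i·m_(i+1) = 6(Δ_i − Δ_(i-1)) read
  1·m_0 + 4·m_1 + 1·m_2 = 6(Δ_1 - Δ_0) = 0
  1·m_1 + 4·m_2 + 1·m_3 = 6(Δ_2 - Δ_1) = 24
Natural end conditions: m_0 = m_3 = 0.
Solving: m_0 = 0, m_1 = -8/5, m_2 = 32/5, m_3 = 0.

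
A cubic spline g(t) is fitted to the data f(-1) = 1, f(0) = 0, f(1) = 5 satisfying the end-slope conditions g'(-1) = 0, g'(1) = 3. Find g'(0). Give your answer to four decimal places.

With σ_i denoting the second derivative at x_i, h_i = 1, 1, and Δ_i = (y_(i+1) − y_i)/h_i = -1, 5:
  1·σ_0 + 4·σ_1 + 1·σ_2 = 6(Δ_1 - Δ_0) = 36
Clamped end conditions give two more equations: 2h_0·σ_0 + h_0·σ_1 = 6(Δ_0 - g'(-1)) = -6 and h_1·σ_1 + 2h_1·σ_2 = 6(g'(1) - Δ_1) = -12.
Forward elimination and back-substitution give σ_0 = -21/2, σ_1 = 15, σ_2 = -27/2.
On [0, 1], g'(t) = b_1 + 2c_1·t + 3d_1·t² with b_1 = Δ_1 - h_1(2σ_1 + σ_2)/6 = 9/4, c_1 = σ_1/2 = 15/2, d_1 = (σ_2 - σ_1)/(6h_1) = -19/4. So g'(0) = 9/4.

2.2500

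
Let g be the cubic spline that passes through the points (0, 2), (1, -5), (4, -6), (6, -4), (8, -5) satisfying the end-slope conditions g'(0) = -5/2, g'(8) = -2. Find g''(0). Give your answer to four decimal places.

Write M_i for g''(x_i). With h_i = 1, 3, 2, 2 and divided differences Δ_i = -7, -1/3, 1, -1/2, the continuity of g' gives the tridiagonal system
  1·M_0 + 8·M_1 + 3·M_2 = 6(Δ_1 - Δ_0) = 40
  3·M_1 + 10·M_2 + 2·M_3 = 6(Δ_2 - Δ_1) = 8
  2·M_2 + 8·M_3 + 2·M_4 = 6(Δ_3 - Δ_2) = -9
Clamped end conditions give two more equations: 2h_0·M_0 + h_0·M_1 = 6(Δ_0 - g'(0)) = -27 and h_3·M_3 + 2h_3·M_4 = 6(g'(8) - Δ_3) = -9.
Hence M_0 = -625/36, M_1 = 139/18, M_2 = -53/36, M_3 = -2/9, M_4 = -77/36.

-17.3611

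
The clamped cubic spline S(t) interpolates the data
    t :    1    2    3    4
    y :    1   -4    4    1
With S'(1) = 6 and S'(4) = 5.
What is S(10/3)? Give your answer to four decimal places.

3.2173

Let M_i = S''(x_i). Step sizes h_i = 1, 1, 1; slopes of the chords Δ_i = (y_(i+1) - y_i)/h_i = -5, 8, -3.
  1·M_0 + 4·M_1 + 1·M_2 = 6(Δ_1 - Δ_0) = 78
  1·M_1 + 4·M_2 + 1·M_3 = 6(Δ_2 - Δ_1) = -66
Clamped end conditions give two more equations: 2h_0·M_0 + h_0·M_1 = 6(Δ_0 - S'(1)) = -66 and h_2·M_2 + 2h_2·M_3 = 6(S'(4) - Δ_2) = 48.
Forward elimination and back-substitution give M_0 = -814/15, M_1 = 638/15, M_2 = -568/15, M_3 = 644/15.
On [3, 4], S(t) = 4 + 37/15·(t - 3) - 284/15·(t - 3)² + 202/15·(t - 3)³.
With (t - 3) = 1/3: S(10/3) = 1303/405.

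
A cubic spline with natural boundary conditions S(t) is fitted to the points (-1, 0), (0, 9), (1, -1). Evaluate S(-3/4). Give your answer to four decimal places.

3.3633

Write M_i for S''(x_i). With h_i = 1, 1 and divided differences Δ_i = 9, -10, the continuity of S' gives the tridiagonal system
  1·M_0 + 4·M_1 + 1·M_2 = 6(Δ_1 - Δ_0) = -114
Natural end conditions: M_0 = M_2 = 0.
Solving: M_0 = 0, M_1 = -57/2, M_2 = 0.
On [-1, 0], S(t) = 0 + 55/4·(t + 1) + 0·(t + 1)² - 19/4·(t + 1)³.
With (t + 1) = 1/4: S(-3/4) = 861/256.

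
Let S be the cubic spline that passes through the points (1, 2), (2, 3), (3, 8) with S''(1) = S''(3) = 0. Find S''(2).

Write σ_i for S''(x_i). With h_i = 1, 1 and divided differences Δ_i = 1, 5, the continuity of S' gives the tridiagonal system
  1·σ_0 + 4·σ_1 + 1·σ_2 = 6(Δ_1 - Δ_0) = 24
Natural end conditions: σ_0 = σ_2 = 0.
Hence σ_0 = 0, σ_1 = 6, σ_2 = 0.

6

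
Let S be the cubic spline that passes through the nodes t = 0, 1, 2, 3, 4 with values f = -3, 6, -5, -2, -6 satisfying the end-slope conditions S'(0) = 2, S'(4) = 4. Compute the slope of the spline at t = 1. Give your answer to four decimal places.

Write M_i for S''(x_i). With h_i = 1, 1, 1, 1 and divided differences Δ_i = 9, -11, 3, -4, the continuity of S' gives the tridiagonal system
  1·M_0 + 4·M_1 + 1·M_2 = 6(Δ_1 - Δ_0) = -120
  1·M_1 + 4·M_2 + 1·M_3 = 6(Δ_2 - Δ_1) = 84
  1·M_2 + 4·M_3 + 1·M_4 = 6(Δ_3 - Δ_2) = -42
Clamped end conditions give two more equations: 2h_0·M_0 + h_0·M_1 = 6(Δ_0 - S'(0)) = 42 and h_3·M_3 + 2h_3·M_4 = 6(S'(4) - Δ_3) = 48.
Solving: M_0 = 1319/28, M_1 = -731/14, M_2 = 167/4, M_3 = -431/14, M_4 = 1103/28.
On [1, 2], S'(t) = b_1 + 2c_1·(t - 1) + 3d_1·(t - 1)² with b_1 = Δ_1 - h_1(2M_1 + M_2)/6 = -31/56, c_1 = M_1/2 = -731/28, d_1 = (M_2 - M_1)/(6h_1) = 877/56. So S'(1) = -31/56.

-0.5536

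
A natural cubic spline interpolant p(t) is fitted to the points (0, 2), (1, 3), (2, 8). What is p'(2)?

Let M_i = p''(x_i). Step sizes h_i = 1, 1; slopes of the chords Δ_i = (y_(i+1) - y_i)/h_i = 1, 5.
  1·M_0 + 4·M_1 + 1·M_2 = 6(Δ_1 - Δ_0) = 24
Natural end conditions: M_0 = M_2 = 0.
Solving: M_0 = 0, M_1 = 6, M_2 = 0.
On [1, 2], p'(t) = b_1 + 2c_1·(t - 1) + 3d_1·(t - 1)² with b_1 = Δ_1 - h_1(2M_1 + M_2)/6 = 3, c_1 = M_1/2 = 3, d_1 = (M_2 - M_1)/(6h_1) = -1. So p'(2) = 6.

6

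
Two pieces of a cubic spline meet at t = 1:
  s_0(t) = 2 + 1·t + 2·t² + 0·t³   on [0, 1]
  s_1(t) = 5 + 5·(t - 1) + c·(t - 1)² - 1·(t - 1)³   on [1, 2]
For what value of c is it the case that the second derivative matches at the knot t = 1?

2

s_0''(t) = 4 + 0·t, so s_0''(1) = 4. On the right, s_1''(1) = 2c, so c = 2.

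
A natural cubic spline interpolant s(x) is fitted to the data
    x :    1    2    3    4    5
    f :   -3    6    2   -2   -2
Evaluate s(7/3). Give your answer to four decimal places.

5.7394

Put m_i = s'' at the i-th knot. Here h = (1, 1, 1, 1) and Δ = (9, -4, -4, 0), so the interior equations h_(i-1)·m_(i-1) + 2(h_(i-1)+h_i)·m_i + h_i·m_(i+1) = 6(Δ_i − Δ_(i-1)) read
  1·m_0 + 4·m_1 + 1·m_2 = 6(Δ_1 - Δ_0) = -78
  1·m_1 + 4·m_2 + 1·m_3 = 6(Δ_2 - Δ_1) = 0
  1·m_2 + 4·m_3 + 1·m_4 = 6(Δ_3 - Δ_2) = 24
Natural end conditions: m_0 = m_4 = 0.
Solving the tridiagonal system: m_0 = 0, m_1 = -573/28, m_2 = 27/7, m_3 = 141/28, m_4 = 0.
On [2, 3], s(x) = 6 + 61/28·(x - 2) - 573/56·(x - 2)² + 227/56·(x - 2)³.
With (x - 2) = 1/3: s(7/3) = 4339/756.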